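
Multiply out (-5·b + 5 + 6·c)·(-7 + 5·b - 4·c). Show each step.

(-5·b + 5 + 6·c)·(-7 + 5·b - 4·c)
= 35·b - 25·b^2 + 20·b·c - 35 + 25·b - 20·c - 42·c + 30·b·c - 24·c^2    [distributive law]
= 60·b - 25·b^2 + 50·b·c - 35 - 62·c - 24·c^2    [combine like terms]

60·b - 25·b^2 + 50·b·c - 35 - 62·c - 24·c^2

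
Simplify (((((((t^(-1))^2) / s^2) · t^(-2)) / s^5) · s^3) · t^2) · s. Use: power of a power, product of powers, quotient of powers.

(((((((t^(-1))^2) / s^2) · t^(-2)) / s^5) · s^3) · t^2) · s
= (((((t^(-2) / s^2) · t^(-2)) / s^5) · s^3) · t^2) · s    [power of a power]
= s^(-3)t^(-2)    [quotient of powers; product of powers]

s^(-3)t^(-2)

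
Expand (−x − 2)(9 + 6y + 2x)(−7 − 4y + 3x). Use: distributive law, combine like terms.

37x + 58xy − 25x² + 24xy² − 10x²y − 6x³ + 126 + 156y + 48y²

(−x − 2)(9 + 6y + 2x)(−7 − 4y + 3x)
= (−9x − 6xy − 2x² − 18 − 12y − 4x)(−7 − 4y + 3x)    [distributive law]
= (−13x − 6xy − 2x² − 18 − 12y)(−7 − 4y + 3x)    [combine like terms]
= 91x + 52xy − 39x² + 42xy + 24xy² − 18x²y + 14x² + 8x²y − 6x³ + 126 + 72y − 54x + 84y + 48y² − 36xy    [distributive law]
= 37x + 58xy − 25x² + 24xy² − 10x²y − 6x³ + 126 + 156y + 48y²    [combine like terms]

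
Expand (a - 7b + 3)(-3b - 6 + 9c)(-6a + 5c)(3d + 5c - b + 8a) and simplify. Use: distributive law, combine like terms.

54a²bd + 3048a²bc - 1026a²b² + 144a³b + 1089abcd - 750abc² - 153ab²c + 108a²d - 1356a²c - 1620a²b + 288a³ - 576acd + 120ac² + 522abc - 162a²cd + 90a²c² - 432a³c + 135ac²d + 225ac³ - 378ab²d + 126ab³ + 315b²cd + 840b²c² - 105b³c - 594abd + 198ab² + 495bcd + 690bc² - 165b²c - 945bc²d - 1575bc³ + 324ad - 180ac - 108ab + 864a² - 270cd - 450c² + 90bc + 405c²d + 675c³

(a - 7b + 3)(-3b - 6 + 9c)(-6a + 5c)(3d + 5c - b + 8a)
= (-3ab - 6a + 9ac + 21b² + 42b - 63bc - 9b - 18 + 27c)(-6a + 5c)(3d + 5c - b + 8a)    [distributive law]
= (-3ab - 6a + 9ac + 21b² + 33b - 63bc - 18 + 27c)(-6a + 5c)(3d + 5c - b + 8a)    [combine like terms]
= (18a²b - 15abc + 36a² - 30ac - 54a²c + 45ac² - 126ab² + 105b²c - 198ab + 165bc + 378abc - 315bc² + 108a - 90c - 162ac + 135c²)(3d + 5c - b + 8a)    [distributive law]
= (18a²b + 363abc + 36a² - 192ac - 54a²c + 45ac² - 126ab² + 105b²c - 198ab + 165bc - 315bc² + 108a - 90c + 135c²)(3d + 5c - b + 8a)    [combine like terms]
= 54a²bd + 90a²bc - 18a²b² + 144a³b + 1089abcd + 1815abc² - 363ab²c + 2904a²bc + 108a²d + 180a²c - 36a²b + 288a³ - 576acd - 960ac² + 192abc - 1536a²c - 162a²cd - 270a²c² + 54a²bc - 432a³c + 135ac²d + 225ac³ - 45abc² + 360a²c² - 378ab²d - 630ab²c + 126ab³ - 1008a²b² + 315b²cd + 525b²c² - 105b³c + 840ab²c - 594abd - 990abc + 198ab² - 1584a²b + 495bcd + 825bc² - 165b²c + 1320abc - 945bc²d - 1575bc³ + 315b²c² - 2520abc² + 324ad + 540ac - 108ab + 864a² - 270cd - 450c² + 90bc - 720ac + 405c²d + 675c³ - 135bc² + 1080ac²    [distributive law]
= 54a²bd + 3048a²bc - 1026a²b² + 144a³b + 1089abcd - 750abc² - 153ab²c + 108a²d - 1356a²c - 1620a²b + 288a³ - 576acd + 120ac² + 522abc - 162a²cd + 90a²c² - 432a³c + 135ac²d + 225ac³ - 378ab²d + 126ab³ + 315b²cd + 840b²c² - 105b³c - 594abd + 198ab² + 495bcd + 690bc² - 165b²c - 945bc²d - 1575bc³ + 324ad - 180ac - 108ab + 864a² - 270cd - 450c² + 90bc + 405c²d + 675c³    [combine like terms]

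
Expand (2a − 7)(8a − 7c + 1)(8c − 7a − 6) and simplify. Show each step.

(2a − 7)(8a − 7c + 1)(8c − 7a − 6)
= (16a^2 − 14ac + 2a − 56a + 49c − 7)(8c − 7a − 6)    [distributive law]
= (16a^2 − 14ac − 54a + 49c − 7)(8c − 7a − 6)    [combine like terms]
= 128a^2c − 112a^3 − 96a^2 − 112ac^2 + 98a^2c + 84ac − 432ac + 378a^2 + 324a + 392c^2 − 343ac − 294c − 56c + 49a + 42    [distributive law]
= 226a^2c − 112a^3 + 282a^2 − 112ac^2 − 691ac + 373a + 392c^2 − 350c + 42    [combine like terms]

226a^2c − 112a^3 + 282a^2 − 112ac^2 − 691ac + 373a + 392c^2 − 350c + 42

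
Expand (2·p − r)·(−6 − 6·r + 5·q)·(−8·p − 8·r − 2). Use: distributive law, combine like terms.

(2·p − r)·(−6 − 6·r + 5·q)·(−8·p − 8·r − 2)
= (−12·p − 12·p·r + 10·p·q + 6·r + 6·r^2 − 5·q·r)·(−8·p − 8·r − 2)    [distributive law]
= 96·p^2 + 96·p·r + 24·p + 96·p^2·r + 96·p·r^2 + 24·p·r − 80·p^2·q − 80·p·q·r − 20·p·q − 48·p·r − 48·r^2 − 12·r − 48·p·r^2 − 48·r^3 − 12·r^2 + 40·p·q·r + 40·q·r^2 + 10·q·r    [distributive law]
= 96·p^2 + 72·p·r + 24·p + 96·p^2·r + 48·p·r^2 − 80·p^2·q − 40·p·q·r − 20·p·q − 60·r^2 − 12·r − 48·r^3 + 40·q·r^2 + 10·q·r    [combine like terms]

96·p^2 + 72·p·r + 24·p + 96·p^2·r + 48·p·r^2 − 80·p^2·q − 40·p·q·r − 20·p·q − 60·r^2 − 12·r − 48·r^3 + 40·q·r^2 + 10·q·r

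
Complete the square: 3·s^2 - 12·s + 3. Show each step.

3(s - 2)^2 - 9

3·s^2 - 12·s + 3
= 3(s^2 - 4·s) + 3    [factor out 3 from the s-terms]
= 3(s^2 - 4·s + 4 - 4) + 3    [add and subtract 4 inside the bracket]
= 3(s - 2)^2 - 12 + 3    [perfect-square identity]
= 3(s - 2)^2 - 9    [combine constants]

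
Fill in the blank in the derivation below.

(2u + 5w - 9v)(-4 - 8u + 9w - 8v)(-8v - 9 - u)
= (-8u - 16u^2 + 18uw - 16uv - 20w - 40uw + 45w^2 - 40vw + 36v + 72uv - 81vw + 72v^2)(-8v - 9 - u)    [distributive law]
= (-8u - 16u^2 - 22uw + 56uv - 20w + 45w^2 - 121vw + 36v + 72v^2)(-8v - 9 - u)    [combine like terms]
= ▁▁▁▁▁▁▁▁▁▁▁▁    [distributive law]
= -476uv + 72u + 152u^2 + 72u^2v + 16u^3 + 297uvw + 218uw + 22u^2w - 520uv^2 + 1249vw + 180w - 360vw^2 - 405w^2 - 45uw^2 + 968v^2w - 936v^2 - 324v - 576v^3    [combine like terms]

After distributive law, the bracketed line is:

64uv + 72u + 8u^2 + 128u^2v + 144u^2 + 16u^3 + 176uvw + 198uw + 22u^2w - 448uv^2 - 504uv - 56u^2v + 160vw + 180w + 20uw - 360vw^2 - 405w^2 - 45uw^2 + 968v^2w + 1089vw + 121uvw - 288v^2 - 324v - 36uv - 576v^3 - 648v^2 - 72uv^2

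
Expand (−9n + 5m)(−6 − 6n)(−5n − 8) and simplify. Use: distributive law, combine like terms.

−702n² − 432n − 270n³ + 390mn + 240m + 150mn²

(−9n + 5m)(−6 − 6n)(−5n − 8)
= (54n + 54n² − 30m − 30mn)(−5n − 8)    [distributive law]
= −270n² − 432n − 270n³ − 432n² + 150mn + 240m + 150mn² + 240mn    [distributive law]
= −702n² − 432n − 270n³ + 390mn + 240m + 150mn²    [combine like terms]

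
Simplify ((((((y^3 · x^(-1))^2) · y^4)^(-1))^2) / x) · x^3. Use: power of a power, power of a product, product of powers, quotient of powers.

x^6·y^(-20)

((((((y^3 · x^(-1))^2) · y^4)^(-1))^2) / x) · x^3
= (((((y^3 · x^(-1))^2) · y^4)^(-2)) / x) · x^3    [power of a power]
= (((((y^3 · x^(-1))^2)^(-2)) · ((y^4)^(-2))) / x) · x^3    [power of a product]
= ((((y^3 · x^(-1))^(-4)) · ((y^4)^(-2))) / x) · x^3    [power of a power]
= (((((y^3)^(-4)) · ((x^(-1))^(-4))) · ((y^4)^(-2))) / x) · x^3    [power of a product]
= (((y^(-12) · ((x^(-1))^(-4))) · ((y^4)^(-2))) / x) · x^3    [power of a power]
= (((y^(-12) · x^4) · ((y^4)^(-2))) / x) · x^3    [power of a power]
= (((y^(-12) · x^4) · y^(-8)) / x) · x^3    [power of a power]
= x^6·y^(-20)    [quotient of powers; product of powers]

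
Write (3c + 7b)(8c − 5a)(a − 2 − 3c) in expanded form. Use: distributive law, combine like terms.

(3c + 7b)(8c − 5a)(a − 2 − 3c)
= (24c^2 − 15ac + 56bc − 35ab)(a − 2 − 3c)    [distributive law]
= 24ac^2 − 48c^2 − 72c^3 − 15a^2c + 30ac + 45ac^2 + 56abc − 112bc − 168bc^2 − 35a^2b + 70ab + 105abc    [distributive law]
= 69ac^2 − 48c^2 − 72c^3 − 15a^2c + 30ac + 161abc − 112bc − 168bc^2 − 35a^2b + 70ab    [combine like terms]

69ac^2 − 48c^2 − 72c^3 − 15a^2c + 30ac + 161abc − 112bc − 168bc^2 − 35a^2b + 70ab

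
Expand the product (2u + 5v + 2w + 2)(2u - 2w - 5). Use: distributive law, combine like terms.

(2u + 5v + 2w + 2)(2u - 2w - 5)
= 4u^2 - 4uw - 10u + 10uv - 10vw - 25v + 4uw - 4w^2 - 10w + 4u - 4w - 10    [distributive law]
= 4u^2 - 6u + 10uv - 10vw - 25v - 4w^2 - 14w - 10    [combine like terms]

4u^2 - 6u + 10uv - 10vw - 25v - 4w^2 - 14w - 10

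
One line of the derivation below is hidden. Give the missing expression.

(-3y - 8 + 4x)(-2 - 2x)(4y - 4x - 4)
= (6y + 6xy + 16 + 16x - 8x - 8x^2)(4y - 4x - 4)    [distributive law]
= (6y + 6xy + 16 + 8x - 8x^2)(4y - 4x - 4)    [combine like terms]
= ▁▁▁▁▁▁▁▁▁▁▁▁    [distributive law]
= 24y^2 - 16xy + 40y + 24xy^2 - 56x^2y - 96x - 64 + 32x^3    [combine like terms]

By distributive law:

24y^2 - 24xy - 24y + 24xy^2 - 24x^2y - 24xy + 64y - 64x - 64 + 32xy - 32x^2 - 32x - 32x^2y + 32x^3 + 32x^2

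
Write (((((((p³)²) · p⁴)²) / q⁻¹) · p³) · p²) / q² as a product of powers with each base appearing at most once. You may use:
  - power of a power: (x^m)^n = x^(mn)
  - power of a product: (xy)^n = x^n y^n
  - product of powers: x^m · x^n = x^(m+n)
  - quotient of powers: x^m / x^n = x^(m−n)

p²⁵·q⁻¹

(((((((p³)²) · p⁴)²) / q⁻¹) · p³) · p²) / q²
= (((((((p³)²)²) · ((p⁴)²)) / q⁻¹) · p³) · p²) / q²    [power of a product]
= ((((((p³)⁴) · ((p⁴)²)) / q⁻¹) · p³) · p²) / q²    [power of a power]
= ((((p¹² · ((p⁴)²)) / q⁻¹) · p³) · p²) / q²    [power of a power]
= ((((p¹² · p⁸) / q⁻¹) · p³) · p²) / q²    [power of a power]
= (((p²⁰ / q⁻¹) · p³) · p²) / q²    [product of powers]
= p²⁵·q⁻¹    [quotient of powers; product of powers]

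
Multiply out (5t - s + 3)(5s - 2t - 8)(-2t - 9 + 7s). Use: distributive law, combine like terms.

(5t - s + 3)(5s - 2t - 8)(-2t - 9 + 7s)
= (25st - 10t² - 40t - 5s² + 2st + 8s + 15s - 6t - 24)(-2t - 9 + 7s)    [distributive law]
= (27st - 10t² - 46t - 5s² + 23s - 24)(-2t - 9 + 7s)    [combine like terms]
= -54st² - 243st + 189s²t + 20t³ + 90t² - 70st² + 92t² + 414t - 322st + 10s²t + 45s² - 35s³ - 46st - 207s + 161s² + 48t + 216 - 168s    [distributive law]
= -124st² - 611st + 199s²t + 20t³ + 182t² + 462t + 206s² - 35s³ - 375s + 216    [combine like terms]

-124st² - 611st + 199s²t + 20t³ + 182t² + 462t + 206s² - 35s³ - 375s + 216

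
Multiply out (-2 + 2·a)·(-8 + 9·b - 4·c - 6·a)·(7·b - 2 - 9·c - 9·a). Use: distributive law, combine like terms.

(-2 + 2·a)·(-8 + 9·b - 4·c - 6·a)·(7·b - 2 - 9·c - 9·a)
= (16 - 18·b + 8·c + 12·a - 16·a + 18·a·b - 8·a·c - 12·a^2)·(7·b - 2 - 9·c - 9·a)    [distributive law]
= (16 - 18·b + 8·c - 4·a + 18·a·b - 8·a·c - 12·a^2)·(7·b - 2 - 9·c - 9·a)    [combine like terms]
= 112·b - 32 - 144·c - 144·a - 126·b^2 + 36·b + 162·b·c + 162·a·b + 56·b·c - 16·c - 72·c^2 - 72·a·c - 28·a·b + 8·a + 36·a·c + 36·a^2 + 126·a·b^2 - 36·a·b - 162·a·b·c - 162·a^2·b - 56·a·b·c + 16·a·c + 72·a·c^2 + 72·a^2·c - 84·a^2·b + 24·a^2 + 108·a^2·c + 108·a^3    [distributive law]
= 148·b - 32 - 160·c - 136·a - 126·b^2 + 218·b·c + 98·a·b - 72·c^2 - 20·a·c + 60·a^2 + 126·a·b^2 - 218·a·b·c - 246·a^2·b + 72·a·c^2 + 180·a^2·c + 108·a^3    [combine like terms]

148·b - 32 - 160·c - 136·a - 126·b^2 + 218·b·c + 98·a·b - 72·c^2 - 20·a·c + 60·a^2 + 126·a·b^2 - 218·a·b·c - 246·a^2·b + 72·a·c^2 + 180·a^2·c + 108·a^3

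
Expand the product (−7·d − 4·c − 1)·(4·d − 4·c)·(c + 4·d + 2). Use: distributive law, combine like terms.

(−7·d − 4·c − 1)·(4·d − 4·c)·(c + 4·d + 2)
= (−28·d² + 28·c·d − 16·c·d + 16·c² − 4·d + 4·c)·(c + 4·d + 2)    [distributive law]
= (−28·d² + 12·c·d + 16·c² − 4·d + 4·c)·(c + 4·d + 2)    [combine like terms]
= −28·c·d² − 112·d³ − 56·d² + 12·c²·d + 48·c·d² + 24·c·d + 16·c³ + 64·c²·d + 32·c² − 4·c·d − 16·d² − 8·d + 4·c² + 16·c·d + 8·c    [distributive law]
= 20·c·d² − 112·d³ − 72·d² + 76·c²·d + 36·c·d + 16·c³ + 36·c² − 8·d + 8·c    [combine like terms]

20·c·d² − 112·d³ − 72·d² + 76·c²·d + 36·c·d + 16·c³ + 36·c² − 8·d + 8·c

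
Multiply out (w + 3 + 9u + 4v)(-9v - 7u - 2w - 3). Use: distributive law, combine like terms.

-17vw - 25uw - 2w^2 - 9w - 39v - 48u - 9 - 109uv - 63u^2 - 36v^2

(w + 3 + 9u + 4v)(-9v - 7u - 2w - 3)
= -9vw - 7uw - 2w^2 - 3w - 27v - 21u - 6w - 9 - 81uv - 63u^2 - 18uw - 27u - 36v^2 - 28uv - 8vw - 12v    [distributive law]
= -17vw - 25uw - 2w^2 - 9w - 39v - 48u - 9 - 109uv - 63u^2 - 36v^2    [combine like terms]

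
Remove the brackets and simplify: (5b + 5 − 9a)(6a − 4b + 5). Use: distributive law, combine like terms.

(5b + 5 − 9a)(6a − 4b + 5)
= 30ab − 20b² + 25b + 30a − 20b + 25 − 54a² + 36ab − 45a    [distributive law]
= 66ab − 20b² + 5b − 15a + 25 − 54a²    [combine like terms]

66ab − 20b² + 5b − 15a + 25 − 54a²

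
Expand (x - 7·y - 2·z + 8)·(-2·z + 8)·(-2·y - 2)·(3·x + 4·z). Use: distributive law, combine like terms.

(x - 7·y - 2·z + 8)·(-2·z + 8)·(-2·y - 2)·(3·x + 4·z)
= (-2·x·z + 8·x + 14·y·z - 56·y + 4·z^2 - 16·z - 16·z + 64)·(-2·y - 2)·(3·x + 4·z)    [distributive law]
= (-2·x·z + 8·x + 14·y·z - 56·y + 4·z^2 - 32·z + 64)·(-2·y - 2)·(3·x + 4·z)    [combine like terms]
= (4·x·y·z + 4·x·z - 16·x·y - 16·x - 28·y^2·z - 28·y·z + 112·y^2 + 112·y - 8·y·z^2 - 8·z^2 + 64·y·z + 64·z - 128·y - 128)·(3·x + 4·z)    [distributive law]
= (4·x·y·z + 4·x·z - 16·x·y - 16·x - 28·y^2·z + 36·y·z + 112·y^2 - 16·y - 8·y·z^2 - 8·z^2 + 64·z - 128)·(3·x + 4·z)    [combine like terms]
= 12·x^2·y·z + 16·x·y·z^2 + 12·x^2·z + 16·x·z^2 - 48·x^2·y - 64·x·y·z - 48·x^2 - 64·x·z - 84·x·y^2·z - 112·y^2·z^2 + 108·x·y·z + 144·y·z^2 + 336·x·y^2 + 448·y^2·z - 48·x·y - 64·y·z - 24·x·y·z^2 - 32·y·z^3 - 24·x·z^2 - 32·z^3 + 192·x·z + 256·z^2 - 384·x - 512·z    [distributive law]
= 12·x^2·y·z - 8·x·y·z^2 + 12·x^2·z - 8·x·z^2 - 48·x^2·y + 44·x·y·z - 48·x^2 + 128·x·z - 84·x·y^2·z - 112·y^2·z^2 + 144·y·z^2 + 336·x·y^2 + 448·y^2·z - 48·x·y - 64·y·z - 32·y·z^3 - 32·z^3 + 256·z^2 - 384·x - 512·z    [combine like terms]

12·x^2·y·z - 8·x·y·z^2 + 12·x^2·z - 8·x·z^2 - 48·x^2·y + 44·x·y·z - 48·x^2 + 128·x·z - 84·x·y^2·z - 112·y^2·z^2 + 144·y·z^2 + 336·x·y^2 + 448·y^2·z - 48·x·y - 64·y·z - 32·y·z^3 - 32·z^3 + 256·z^2 - 384·x - 512·z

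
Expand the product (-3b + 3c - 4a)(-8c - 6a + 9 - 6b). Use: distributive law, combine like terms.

(-3b + 3c - 4a)(-8c - 6a + 9 - 6b)
= 24bc + 18ab - 27b + 18b² - 24c² - 18ac + 27c - 18bc + 32ac + 24a² - 36a + 24ab    [distributive law]
= 6bc + 42ab - 27b + 18b² - 24c² + 14ac + 27c + 24a² - 36a    [combine like terms]

6bc + 42ab - 27b + 18b² - 24c² + 14ac + 27c + 24a² - 36a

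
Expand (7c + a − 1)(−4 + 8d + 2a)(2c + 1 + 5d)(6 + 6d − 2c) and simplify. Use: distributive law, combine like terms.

−296c^2 + 536c^2d + 112c^3 − 128c − 744cd + 1160cd^2 + 112c^2d^2 − 224c^3d + 1680cd^3 + 164ac^2 − 4ac^2d − 56ac^3 + 24ac + 572acd + 436acd^2 − 36a − 168ad + 108ad^2 + 240ad^3 + 20a^2c + 4a^2cd − 8a^2c^2 + 12a^2 + 72a^2d + 60a^2d^2 + 24 + 96d − 168d^2 − 240d^3

(7c + a − 1)(−4 + 8d + 2a)(2c + 1 + 5d)(6 + 6d − 2c)
= (−28c + 56cd + 14ac − 4a + 8ad + 2a^2 + 4 − 8d − 2a)(2c + 1 + 5d)(6 + 6d − 2c)    [distributive law]
= (−28c + 56cd + 14ac − 6a + 8ad + 2a^2 + 4 − 8d)(2c + 1 + 5d)(6 + 6d − 2c)    [combine like terms]
= (−56c^2 − 28c − 140cd + 112c^2d + 56cd + 280cd^2 + 28ac^2 + 14ac + 70acd − 12ac − 6a − 30ad + 16acd + 8ad + 40ad^2 + 4a^2c + 2a^2 + 10a^2d + 8c + 4 + 20d − 16cd − 8d − 40d^2)(6 + 6d − 2c)    [distributive law]
= (−56c^2 − 20c − 100cd + 112c^2d + 280cd^2 + 28ac^2 + 2ac + 86acd − 6a − 22ad + 40ad^2 + 4a^2c + 2a^2 + 10a^2d + 4 + 12d − 40d^2)(6 + 6d − 2c)    [combine like terms]
= −336c^2 − 336c^2d + 112c^3 − 120c − 120cd + 40c^2 − 600cd − 600cd^2 + 200c^2d + 672c^2d + 672c^2d^2 − 224c^3d + 1680cd^2 + 1680cd^3 − 560c^2d^2 + 168ac^2 + 168ac^2d − 56ac^3 + 12ac + 12acd − 4ac^2 + 516acd + 516acd^2 − 172ac^2d − 36a − 36ad + 12ac − 132ad − 132ad^2 + 44acd + 240ad^2 + 240ad^3 − 80acd^2 + 24a^2c + 24a^2cd − 8a^2c^2 + 12a^2 + 12a^2d − 4a^2c + 60a^2d + 60a^2d^2 − 20a^2cd + 24 + 24d − 8c + 72d + 72d^2 − 24cd − 240d^2 − 240d^3 + 80cd^2    [distributive law]
= −296c^2 + 536c^2d + 112c^3 − 128c − 744cd + 1160cd^2 + 112c^2d^2 − 224c^3d + 1680cd^3 + 164ac^2 − 4ac^2d − 56ac^3 + 24ac + 572acd + 436acd^2 − 36a − 168ad + 108ad^2 + 240ad^3 + 20a^2c + 4a^2cd − 8a^2c^2 + 12a^2 + 72a^2d + 60a^2d^2 + 24 + 96d − 168d^2 − 240d^3    [combine like terms]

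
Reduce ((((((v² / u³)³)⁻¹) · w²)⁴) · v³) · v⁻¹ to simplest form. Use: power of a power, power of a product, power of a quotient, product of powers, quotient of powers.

u³⁶v⁻²²w⁸

((((((v² / u³)³)⁻¹) · w²)⁴) · v³) · v⁻¹
= ((((((v² / u³)³)⁻¹)⁴) · ((w²)⁴)) · v³) · v⁻¹    [power of a product]
= (((((v² / u³)³)⁻⁴) · ((w²)⁴)) · v³) · v⁻¹    [power of a power]
= ((((v² / u³)⁻¹²) · ((w²)⁴)) · v³) · v⁻¹    [power of a power]
= (((((v²)⁻¹²) / ((u³)⁻¹²)) · ((w²)⁴)) · v³) · v⁻¹    [power of a quotient]
= (((v⁻²⁴ / ((u³)⁻¹²)) · ((w²)⁴)) · v³) · v⁻¹    [power of a power]
= (((v⁻²⁴ / u⁻³⁶) · ((w²)⁴)) · v³) · v⁻¹    [power of a power]
= (((v⁻²⁴ / u⁻³⁶) · w⁸) · v³) · v⁻¹    [power of a power]
= u³⁶v⁻²²w⁸    [quotient of powers; product of powers]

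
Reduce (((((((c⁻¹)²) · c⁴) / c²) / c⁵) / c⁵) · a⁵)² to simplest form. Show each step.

(((((((c⁻¹)²) · c⁴) / c²) / c⁵) / c⁵) · a⁵)²
= (((((((c⁻¹)²) · c⁴) / c²) / c⁵) / c⁵)²) · ((a⁵)²)    [power of a product]
= (((((((c⁻¹)²) · c⁴) / c²) / c⁵)²) / ((c⁵)²)) · ((a⁵)²)    [power of a quotient]
= (((((((c⁻¹)²) · c⁴) / c²)²) / ((c⁵)²)) / ((c⁵)²)) · ((a⁵)²)    [power of a quotient]
= (((((((c⁻¹)²) · c⁴)²) / ((c²)²)) / ((c⁵)²)) / ((c⁵)²)) · ((a⁵)²)    [power of a quotient]
= (((((((c⁻¹)²)²) · ((c⁴)²)) / ((c²)²)) / ((c⁵)²)) / ((c⁵)²)) · ((a⁵)²)    [power of a product]
= ((((((c⁻¹)⁴) · ((c⁴)²)) / ((c²)²)) / ((c⁵)²)) / ((c⁵)²)) · ((a⁵)²)    [power of a power]
= ((((c⁻⁴ · ((c⁴)²)) / ((c²)²)) / ((c⁵)²)) / ((c⁵)²)) · ((a⁵)²)    [power of a power]
= ((((c⁻⁴ · c⁸) / ((c²)²)) / ((c⁵)²)) / ((c⁵)²)) · ((a⁵)²)    [power of a power]
= (((c⁴ / ((c²)²)) / ((c⁵)²)) / ((c⁵)²)) · ((a⁵)²)    [product of powers]
= (((c⁴ / c⁴) / ((c⁵)²)) / ((c⁵)²)) · ((a⁵)²)    [power of a power]
= ((c⁰ / ((c⁵)²)) / ((c⁵)²)) · ((a⁵)²)    [quotient of powers]
= ((c⁰ / c¹⁰) / ((c⁵)²)) · ((a⁵)²)    [power of a power]
= (c⁻¹⁰ / ((c⁵)²)) · ((a⁵)²)    [quotient of powers]
= (c⁻¹⁰ / c¹⁰) · ((a⁵)²)    [power of a power]
= c⁻²⁰ · ((a⁵)²)    [quotient of powers]
= c⁻²⁰ · a¹⁰    [power of a power]
= a¹⁰·c⁻²⁰    [rearrange]

a¹⁰·c⁻²⁰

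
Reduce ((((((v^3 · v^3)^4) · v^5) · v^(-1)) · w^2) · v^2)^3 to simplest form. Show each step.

v^90·w^6

((((((v^3 · v^3)^4) · v^5) · v^(-1)) · w^2) · v^2)^3
= ((((((v^3 · v^3)^4) · v^5) · v^(-1)) · w^2)^3) · ((v^2)^3)    [power of a product]
= ((((((v^3 · v^3)^4) · v^5) · v^(-1))^3) · ((w^2)^3)) · ((v^2)^3)    [power of a product]
= ((((((v^3 · v^3)^4) · v^5)^3) · ((v^(-1))^3)) · ((w^2)^3)) · ((v^2)^3)    [power of a product]
= ((((((v^3 · v^3)^4)^3) · ((v^5)^3)) · ((v^(-1))^3)) · ((w^2)^3)) · ((v^2)^3)    [power of a product]
= (((((v^3 · v^3)^12) · ((v^5)^3)) · ((v^(-1))^3)) · ((w^2)^3)) · ((v^2)^3)    [power of a power]
= ((((((v^3)^12) · ((v^3)^12)) · ((v^5)^3)) · ((v^(-1))^3)) · ((w^2)^3)) · ((v^2)^3)    [power of a product]
= ((((v^36 · ((v^3)^12)) · ((v^5)^3)) · ((v^(-1))^3)) · ((w^2)^3)) · ((v^2)^3)    [power of a power]
= ((((v^36 · v^36) · ((v^5)^3)) · ((v^(-1))^3)) · ((w^2)^3)) · ((v^2)^3)    [power of a power]
= (((v^72 · ((v^5)^3)) · ((v^(-1))^3)) · ((w^2)^3)) · ((v^2)^3)    [product of powers]
= (((v^72 · v^15) · ((v^(-1))^3)) · ((w^2)^3)) · ((v^2)^3)    [power of a power]
= ((v^87 · ((v^(-1))^3)) · ((w^2)^3)) · ((v^2)^3)    [product of powers]
= ((v^87 · v^(-3)) · ((w^2)^3)) · ((v^2)^3)    [power of a power]
= (v^84 · ((w^2)^3)) · ((v^2)^3)    [product of powers]
= (v^84 · w^6) · ((v^2)^3)    [power of a power]
= (v^84 · w^6) · v^6    [power of a power]
= v^90·w^6    [product of powers]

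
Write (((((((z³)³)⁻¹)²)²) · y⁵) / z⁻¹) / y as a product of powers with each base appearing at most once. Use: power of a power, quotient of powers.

(((((((z³)³)⁻¹)²)²) · y⁵) / z⁻¹) / y
= ((((((z³)³)⁻¹)⁴) · y⁵) / z⁻¹) / y    [power of a power]
= (((((z³)³)⁻⁴) · y⁵) / z⁻¹) / y    [power of a power]
= ((((z³)⁻¹²) · y⁵) / z⁻¹) / y    [power of a power]
= ((z⁻³⁶ · y⁵) / z⁻¹) / y    [power of a power]
= y⁴·z⁻³⁵    [quotient of powers]

y⁴·z⁻³⁵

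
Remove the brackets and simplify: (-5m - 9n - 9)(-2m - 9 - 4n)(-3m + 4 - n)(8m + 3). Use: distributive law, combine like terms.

(-5m - 9n - 9)(-2m - 9 - 4n)(-3m + 4 - n)(8m + 3)
= (10m^2 + 45m + 20mn + 18mn + 81n + 36n^2 + 18m + 81 + 36n)(-3m + 4 - n)(8m + 3)    [distributive law]
= (10m^2 + 63m + 38mn + 117n + 36n^2 + 81)(-3m + 4 - n)(8m + 3)    [combine like terms]
= (-30m^3 + 40m^2 - 10m^2n - 189m^2 + 252m - 63mn - 114m^2n + 152mn - 38mn^2 - 351mn + 468n - 117n^2 - 108mn^2 + 144n^2 - 36n^3 - 243m + 324 - 81n)(8m + 3)    [distributive law]
= (-30m^3 - 149m^2 - 124m^2n + 9m - 262mn - 146mn^2 + 387n + 27n^2 - 36n^3 + 324)(8m + 3)    [combine like terms]
= -240m^4 - 90m^3 - 1192m^3 - 447m^2 - 992m^3n - 372m^2n + 72m^2 + 27m - 2096m^2n - 786mn - 1168m^2n^2 - 438mn^2 + 3096mn + 1161n + 216mn^2 + 81n^2 - 288mn^3 - 108n^3 + 2592m + 972    [distributive law]
= -240m^4 - 1282m^3 - 375m^2 - 992m^3n - 2468m^2n + 2619m + 2310mn - 1168m^2n^2 - 222mn^2 + 1161n + 81n^2 - 288mn^3 - 108n^3 + 972    [combine like terms]

-240m^4 - 1282m^3 - 375m^2 - 992m^3n - 2468m^2n + 2619m + 2310mn - 1168m^2n^2 - 222mn^2 + 1161n + 81n^2 - 288mn^3 - 108n^3 + 972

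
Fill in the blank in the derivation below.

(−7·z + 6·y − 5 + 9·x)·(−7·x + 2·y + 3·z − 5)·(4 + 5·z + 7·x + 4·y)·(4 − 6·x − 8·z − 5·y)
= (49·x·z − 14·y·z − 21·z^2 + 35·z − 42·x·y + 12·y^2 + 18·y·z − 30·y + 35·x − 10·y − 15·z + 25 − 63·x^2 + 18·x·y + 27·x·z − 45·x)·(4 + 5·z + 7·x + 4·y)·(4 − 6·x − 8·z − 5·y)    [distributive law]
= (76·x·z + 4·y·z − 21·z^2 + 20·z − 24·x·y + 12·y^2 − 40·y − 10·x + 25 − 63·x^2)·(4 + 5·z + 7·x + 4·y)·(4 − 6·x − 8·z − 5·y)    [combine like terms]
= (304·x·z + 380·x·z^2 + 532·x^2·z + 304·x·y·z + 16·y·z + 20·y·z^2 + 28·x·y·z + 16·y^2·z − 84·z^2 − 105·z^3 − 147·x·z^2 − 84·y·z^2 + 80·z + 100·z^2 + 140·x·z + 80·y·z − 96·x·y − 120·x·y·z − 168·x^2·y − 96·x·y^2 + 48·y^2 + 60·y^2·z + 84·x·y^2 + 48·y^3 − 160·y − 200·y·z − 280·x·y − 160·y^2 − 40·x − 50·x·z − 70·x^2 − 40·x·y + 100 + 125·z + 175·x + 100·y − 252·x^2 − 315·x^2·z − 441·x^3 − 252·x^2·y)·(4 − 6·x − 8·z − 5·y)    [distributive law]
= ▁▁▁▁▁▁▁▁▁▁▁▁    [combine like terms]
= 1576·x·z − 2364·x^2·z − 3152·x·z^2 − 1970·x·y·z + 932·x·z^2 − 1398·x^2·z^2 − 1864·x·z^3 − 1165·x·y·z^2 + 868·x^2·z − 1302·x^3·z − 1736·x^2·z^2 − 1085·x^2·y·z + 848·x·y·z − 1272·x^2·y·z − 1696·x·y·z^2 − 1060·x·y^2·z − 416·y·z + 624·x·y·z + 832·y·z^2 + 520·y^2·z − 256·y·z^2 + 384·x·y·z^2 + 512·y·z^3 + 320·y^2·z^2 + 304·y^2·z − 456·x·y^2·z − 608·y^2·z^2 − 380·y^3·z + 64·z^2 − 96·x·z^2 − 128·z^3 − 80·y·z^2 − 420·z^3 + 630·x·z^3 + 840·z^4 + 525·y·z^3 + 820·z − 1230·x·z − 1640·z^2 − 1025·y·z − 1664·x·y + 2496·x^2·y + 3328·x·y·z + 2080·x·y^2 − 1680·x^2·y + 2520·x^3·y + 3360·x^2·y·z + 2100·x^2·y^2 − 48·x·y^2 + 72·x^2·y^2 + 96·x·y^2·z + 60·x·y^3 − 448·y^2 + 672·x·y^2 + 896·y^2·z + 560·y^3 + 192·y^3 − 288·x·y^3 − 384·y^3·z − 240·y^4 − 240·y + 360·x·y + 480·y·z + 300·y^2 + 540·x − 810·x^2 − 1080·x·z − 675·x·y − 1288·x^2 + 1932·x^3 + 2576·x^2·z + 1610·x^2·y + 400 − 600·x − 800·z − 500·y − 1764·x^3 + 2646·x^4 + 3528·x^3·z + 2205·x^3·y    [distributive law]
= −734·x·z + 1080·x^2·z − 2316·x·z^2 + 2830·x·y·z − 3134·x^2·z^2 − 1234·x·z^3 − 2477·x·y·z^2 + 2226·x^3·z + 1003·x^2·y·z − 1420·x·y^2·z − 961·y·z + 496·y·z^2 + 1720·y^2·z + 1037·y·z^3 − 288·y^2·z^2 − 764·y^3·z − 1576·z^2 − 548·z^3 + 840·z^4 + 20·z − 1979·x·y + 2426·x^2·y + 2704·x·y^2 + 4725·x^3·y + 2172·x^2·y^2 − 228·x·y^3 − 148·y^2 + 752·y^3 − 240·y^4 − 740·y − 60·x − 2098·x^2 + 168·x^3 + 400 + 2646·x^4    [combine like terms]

By combine like terms:

(394·x·z + 233·x·z^2 + 217·x^2·z + 212·x·y·z − 104·y·z − 64·y·z^2 + 76·y^2·z + 16·z^2 − 105·z^3 + 205·z − 416·x·y − 420·x^2·y − 12·x·y^2 − 112·y^2 + 48·y^3 − 60·y + 135·x − 322·x^2 + 100 − 441·x^3)·(4 − 6·x − 8·z − 5·y)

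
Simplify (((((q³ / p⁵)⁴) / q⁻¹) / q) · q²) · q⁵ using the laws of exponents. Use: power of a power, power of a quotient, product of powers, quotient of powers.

p⁻²⁰q¹⁹

(((((q³ / p⁵)⁴) / q⁻¹) / q) · q²) · q⁵
= ((((((q³)⁴) / ((p⁵)⁴)) / q⁻¹) / q) · q²) · q⁵    [power of a quotient]
= ((((q¹² / ((p⁵)⁴)) / q⁻¹) / q) · q²) · q⁵    [power of a power]
= ((((q¹² / p²⁰) / q⁻¹) / q) · q²) · q⁵    [power of a power]
= p⁻²⁰q¹⁹    [quotient of powers; product of powers]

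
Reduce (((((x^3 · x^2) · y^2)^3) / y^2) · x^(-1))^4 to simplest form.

x^56y^16

(((((x^3 · x^2) · y^2)^3) / y^2) · x^(-1))^4
= (((((x^3 · x^2) · y^2)^3) / y^2)^4) · ((x^(-1))^4)    [power of a product]
= (((((x^3 · x^2) · y^2)^3)^4) / ((y^2)^4)) · ((x^(-1))^4)    [power of a quotient]
= ((((x^3 · x^2) · y^2)^12) / ((y^2)^4)) · ((x^(-1))^4)    [power of a power]
= ((((x^3 · x^2)^12) · ((y^2)^12)) / ((y^2)^4)) · ((x^(-1))^4)    [power of a product]
= (((((x^3)^12) · ((x^2)^12)) · ((y^2)^12)) / ((y^2)^4)) · ((x^(-1))^4)    [power of a product]
= (((x^36 · ((x^2)^12)) · ((y^2)^12)) / ((y^2)^4)) · ((x^(-1))^4)    [power of a power]
= (((x^36 · x^24) · ((y^2)^12)) / ((y^2)^4)) · ((x^(-1))^4)    [power of a power]
= ((x^60 · ((y^2)^12)) / ((y^2)^4)) · ((x^(-1))^4)    [product of powers]
= ((x^60 · y^24) / ((y^2)^4)) · ((x^(-1))^4)    [power of a power]
= ((x^60 · y^24) / y^8) · ((x^(-1))^4)    [power of a power]
= ((x^60 · y^24) / y^8) · x^(-4)    [power of a power]
= x^56y^16    [quotient of powers; product of powers]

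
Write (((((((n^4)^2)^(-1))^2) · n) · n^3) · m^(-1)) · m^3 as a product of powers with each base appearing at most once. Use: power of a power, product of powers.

(((((((n^4)^2)^(-1))^2) · n) · n^3) · m^(-1)) · m^3
= ((((((n^4)^2)^(-2)) · n) · n^3) · m^(-1)) · m^3    [power of a power]
= (((((n^4)^(-4)) · n) · n^3) · m^(-1)) · m^3    [power of a power]
= (((n^(-16) · n) · n^3) · m^(-1)) · m^3    [power of a power]
= ((n^(-15) · n^3) · m^(-1)) · m^3    [product of powers]
= (n^(-12) · m^(-1)) · m^3    [product of powers]
= m^2n^(-12)    [product of powers]

m^2n^(-12)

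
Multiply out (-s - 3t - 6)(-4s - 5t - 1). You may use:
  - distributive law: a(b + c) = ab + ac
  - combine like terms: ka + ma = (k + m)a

4s^2 + 17st + 25s + 15t^2 + 33t + 6

(-s - 3t - 6)(-4s - 5t - 1)
= 4s^2 + 5st + s + 12st + 15t^2 + 3t + 24s + 30t + 6    [distributive law]
= 4s^2 + 17st + 25s + 15t^2 + 33t + 6    [combine like terms]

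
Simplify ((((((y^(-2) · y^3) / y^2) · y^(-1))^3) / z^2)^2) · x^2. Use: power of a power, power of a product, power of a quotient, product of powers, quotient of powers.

x^2·y^(-12)·z^(-4)

((((((y^(-2) · y^3) / y^2) · y^(-1))^3) / z^2)^2) · x^2
= ((((((y^(-2) · y^3) / y^2) · y^(-1))^3)^2) / ((z^2)^2)) · x^2    [power of a quotient]
= (((((y^(-2) · y^3) / y^2) · y^(-1))^6) / ((z^2)^2)) · x^2    [power of a power]
= (((((y^(-2) · y^3) / y^2)^6) · ((y^(-1))^6)) / ((z^2)^2)) · x^2    [power of a product]
= (((((y^(-2) · y^3)^6) / ((y^2)^6)) · ((y^(-1))^6)) / ((z^2)^2)) · x^2    [power of a quotient]
= ((((((y^(-2))^6) · ((y^3)^6)) / ((y^2)^6)) · ((y^(-1))^6)) / ((z^2)^2)) · x^2    [power of a product]
= ((((y^(-12) · ((y^3)^6)) / ((y^2)^6)) · ((y^(-1))^6)) / ((z^2)^2)) · x^2    [power of a power]
= ((((y^(-12) · y^18) / ((y^2)^6)) · ((y^(-1))^6)) / ((z^2)^2)) · x^2    [power of a power]
= (((y^6 / ((y^2)^6)) · ((y^(-1))^6)) / ((z^2)^2)) · x^2    [product of powers]
= (((y^6 / y^12) · ((y^(-1))^6)) / ((z^2)^2)) · x^2    [power of a power]
= ((y^(-6) · ((y^(-1))^6)) / ((z^2)^2)) · x^2    [quotient of powers]
= ((y^(-6) · y^(-6)) / ((z^2)^2)) · x^2    [power of a power]
= (y^(-12) / ((z^2)^2)) · x^2    [product of powers]
= (y^(-12) / z^4) · x^2    [power of a power]
= x^2·y^(-12)·z^(-4)    [quotient of powers]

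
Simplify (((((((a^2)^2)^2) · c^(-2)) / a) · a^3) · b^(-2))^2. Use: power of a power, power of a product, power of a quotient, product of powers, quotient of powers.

(((((((a^2)^2)^2) · c^(-2)) / a) · a^3) · b^(-2))^2
= (((((((a^2)^2)^2) · c^(-2)) / a) · a^3)^2) · ((b^(-2))^2)    [power of a product]
= (((((((a^2)^2)^2) · c^(-2)) / a)^2) · ((a^3)^2)) · ((b^(-2))^2)    [power of a product]
= (((((((a^2)^2)^2) · c^(-2))^2) / (a^2)) · ((a^3)^2)) · ((b^(-2))^2)    [power of a quotient]
= (((((((a^2)^2)^2)^2) · ((c^(-2))^2)) / (a^2)) · ((a^3)^2)) · ((b^(-2))^2)    [power of a product]
= ((((((a^2)^2)^4) · ((c^(-2))^2)) / (a^2)) · ((a^3)^2)) · ((b^(-2))^2)    [power of a power]
= (((((a^2)^8) · ((c^(-2))^2)) / (a^2)) · ((a^3)^2)) · ((b^(-2))^2)    [power of a power]
= (((a^16 · ((c^(-2))^2)) / (a^2)) · ((a^3)^2)) · ((b^(-2))^2)    [power of a power]
= (((a^16 · c^(-4)) / (a^2)) · ((a^3)^2)) · ((b^(-2))^2)    [power of a power]
= (((a^16 · c^(-4)) / a^2) · a^6) · ((b^(-2))^2)    [power of a power]
= (((a^16 · c^(-4)) / a^2) · a^6) · b^(-4)    [power of a power]
= a^20b^(-4)c^(-4)    [quotient of powers; product of powers]

a^20b^(-4)c^(-4)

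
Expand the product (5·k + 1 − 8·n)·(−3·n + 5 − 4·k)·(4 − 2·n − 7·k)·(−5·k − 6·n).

(5·k + 1 − 8·n)·(−3·n + 5 − 4·k)·(4 − 2·n − 7·k)·(−5·k − 6·n)
= (−15·k·n + 25·k − 20·k^2 − 3·n + 5 − 4·k + 24·n^2 − 40·n + 32·k·n)·(4 − 2·n − 7·k)·(−5·k − 6·n)    [distributive law]
= (17·k·n + 21·k − 20·k^2 − 43·n + 5 + 24·n^2)·(4 − 2·n − 7·k)·(−5·k − 6·n)    [combine like terms]
= (68·k·n − 34·k·n^2 − 119·k^2·n + 84·k − 42·k·n − 147·k^2 − 80·k^2 + 40·k^2·n + 140·k^3 − 172·n + 86·n^2 + 301·k·n + 20 − 10·n − 35·k + 96·n^2 − 48·n^3 − 168·k·n^2)·(−5·k − 6·n)    [distributive law]
= (327·k·n − 202·k·n^2 − 79·k^2·n + 49·k − 227·k^2 + 140·k^3 − 182·n + 182·n^2 + 20 − 48·n^3)·(−5·k − 6·n)    [combine like terms]
= −1635·k^2·n − 1962·k·n^2 + 1010·k^2·n^2 + 1212·k·n^3 + 395·k^3·n + 474·k^2·n^2 − 245·k^2 − 294·k·n + 1135·k^3 + 1362·k^2·n − 700·k^4 − 840·k^3·n + 910·k·n + 1092·n^2 − 910·k·n^2 − 1092·n^3 − 100·k − 120·n + 240·k·n^3 + 288·n^4    [distributive law]
= −273·k^2·n − 2872·k·n^2 + 1484·k^2·n^2 + 1452·k·n^3 − 445·k^3·n − 245·k^2 + 616·k·n + 1135·k^3 − 700·k^4 + 1092·n^2 − 1092·n^3 − 100·k − 120·n + 288·n^4    [combine like terms]

−273·k^2·n − 2872·k·n^2 + 1484·k^2·n^2 + 1452·k·n^3 − 445·k^3·n − 245·k^2 + 616·k·n + 1135·k^3 − 700·k^4 + 1092·n^2 − 1092·n^3 − 100·k − 120·n + 288·n^4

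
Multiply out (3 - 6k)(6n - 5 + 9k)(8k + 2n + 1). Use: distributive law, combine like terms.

222kn + 36n^2 - 12n - 63k - 15 + 402k^2 - 396k^2n - 72kn^2 - 432k^3

(3 - 6k)(6n - 5 + 9k)(8k + 2n + 1)
= (18n - 15 + 27k - 36kn + 30k - 54k^2)(8k + 2n + 1)    [distributive law]
= (18n - 15 + 57k - 36kn - 54k^2)(8k + 2n + 1)    [combine like terms]
= 144kn + 36n^2 + 18n - 120k - 30n - 15 + 456k^2 + 114kn + 57k - 288k^2n - 72kn^2 - 36kn - 432k^3 - 108k^2n - 54k^2    [distributive law]
= 222kn + 36n^2 - 12n - 63k - 15 + 402k^2 - 396k^2n - 72kn^2 - 432k^3    [combine like terms]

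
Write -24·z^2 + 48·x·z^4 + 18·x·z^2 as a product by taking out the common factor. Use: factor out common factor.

6·z^2(-4 + 8·x·z^2 + 3·x)

-24·z^2 + 48·x·z^4 + 18·x·z^2
= 6(-4·z^2 + 8·x·z^4 + 3·x·z^2)    [factor out 6]
= 6·z^2(-4 + 8·x·z^2 + 3·x)    [factor out z^2]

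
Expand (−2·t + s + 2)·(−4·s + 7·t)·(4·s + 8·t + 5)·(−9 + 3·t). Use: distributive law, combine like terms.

(−2·t + s + 2)·(−4·s + 7·t)·(4·s + 8·t + 5)·(−9 + 3·t)
= (8·s·t − 14·t^2 − 4·s^2 + 7·s·t − 8·s + 14·t)·(4·s + 8·t + 5)·(−9 + 3·t)    [distributive law]
= (15·s·t − 14·t^2 − 4·s^2 − 8·s + 14·t)·(4·s + 8·t + 5)·(−9 + 3·t)    [combine like terms]
= (60·s^2·t + 120·s·t^2 + 75·s·t − 56·s·t^2 − 112·t^3 − 70·t^2 − 16·s^3 − 32·s^2·t − 20·s^2 − 32·s^2 − 64·s·t − 40·s + 56·s·t + 112·t^2 + 70·t)·(−9 + 3·t)    [distributive law]
= (28·s^2·t + 64·s·t^2 + 67·s·t − 112·t^3 + 42·t^2 − 16·s^3 − 52·s^2 − 40·s + 70·t)·(−9 + 3·t)    [combine like terms]
= −252·s^2·t + 84·s^2·t^2 − 576·s·t^2 + 192·s·t^3 − 603·s·t + 201·s·t^2 + 1008·t^3 − 336·t^4 − 378·t^2 + 126·t^3 + 144·s^3 − 48·s^3·t + 468·s^2 − 156·s^2·t + 360·s − 120·s·t − 630·t + 210·t^2    [distributive law]
= −408·s^2·t + 84·s^2·t^2 − 375·s·t^2 + 192·s·t^3 − 723·s·t + 1134·t^3 − 336·t^4 − 168·t^2 + 144·s^3 − 48·s^3·t + 468·s^2 + 360·s − 630·t    [combine like terms]

−408·s^2·t + 84·s^2·t^2 − 375·s·t^2 + 192·s·t^3 − 723·s·t + 1134·t^3 − 336·t^4 − 168·t^2 + 144·s^3 − 48·s^3·t + 468·s^2 + 360·s − 630·t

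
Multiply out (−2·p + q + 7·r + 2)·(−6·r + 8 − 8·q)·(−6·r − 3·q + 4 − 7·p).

222·p·r² + 302·p·q·r − 164·p·r − 84·p²·r + 168·p·q − 176·p + 112·p² + 8·p·q² − 112·p²·q + 498·q·r² + 234·q²·r − 332·q·r − 8·q² − 80·q + 24·q³ + 252·r³ − 432·r² + 80·r + 64

(−2·p + q + 7·r + 2)·(−6·r + 8 − 8·q)·(−6·r − 3·q + 4 − 7·p)
= (12·p·r − 16·p + 16·p·q − 6·q·r + 8·q − 8·q² − 42·r² + 56·r − 56·q·r − 12·r + 16 − 16·q)·(−6·r − 3·q + 4 − 7·p)    [distributive law]
= (12·p·r − 16·p + 16·p·q − 62·q·r − 8·q − 8·q² − 42·r² + 44·r + 16)·(−6·r − 3·q + 4 − 7·p)    [combine like terms]
= −72·p·r² − 36·p·q·r + 48·p·r − 84·p²·r + 96·p·r + 48·p·q − 64·p + 112·p² − 96·p·q·r − 48·p·q² + 64·p·q − 112·p²·q + 372·q·r² + 186·q²·r − 248·q·r + 434·p·q·r + 48·q·r + 24·q² − 32·q + 56·p·q + 48·q²·r + 24·q³ − 32·q² + 56·p·q² + 252·r³ + 126·q·r² − 168·r² + 294·p·r² − 264·r² − 132·q·r + 176·r − 308·p·r − 96·r − 48·q + 64 − 112·p    [distributive law]
= 222·p·r² + 302·p·q·r − 164·p·r − 84·p²·r + 168·p·q − 176·p + 112·p² + 8·p·q² − 112·p²·q + 498·q·r² + 234·q²·r − 332·q·r − 8·q² − 80·q + 24·q³ + 252·r³ − 432·r² + 80·r + 64    [combine like terms]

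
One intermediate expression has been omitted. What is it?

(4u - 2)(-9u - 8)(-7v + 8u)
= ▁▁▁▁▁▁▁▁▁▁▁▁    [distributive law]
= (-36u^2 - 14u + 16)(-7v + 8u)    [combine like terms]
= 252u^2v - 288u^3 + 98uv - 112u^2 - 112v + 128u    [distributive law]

By distributive law:

(-36u^2 - 32u + 18u + 16)(-7v + 8u)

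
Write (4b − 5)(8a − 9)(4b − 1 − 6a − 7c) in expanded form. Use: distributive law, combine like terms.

128ab^2 + 24ab − 192a^2b − 224abc − 144b^2 + 216b + 252bc − 230a + 240a^2 + 280ac − 45 − 315c

(4b − 5)(8a − 9)(4b − 1 − 6a − 7c)
= (32ab − 36b − 40a + 45)(4b − 1 − 6a − 7c)    [distributive law]
= 128ab^2 − 32ab − 192a^2b − 224abc − 144b^2 + 36b + 216ab + 252bc − 160ab + 40a + 240a^2 + 280ac + 180b − 45 − 270a − 315c    [distributive law]
= 128ab^2 + 24ab − 192a^2b − 224abc − 144b^2 + 216b + 252bc − 230a + 240a^2 + 280ac − 45 − 315c    [combine like terms]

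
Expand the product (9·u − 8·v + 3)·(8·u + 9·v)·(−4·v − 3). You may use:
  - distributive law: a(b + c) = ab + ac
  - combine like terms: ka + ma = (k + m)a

(9·u − 8·v + 3)·(8·u + 9·v)·(−4·v − 3)
= (72·u^2 + 81·u·v − 64·u·v − 72·v^2 + 24·u + 27·v)·(−4·v − 3)    [distributive law]
= (72·u^2 + 17·u·v − 72·v^2 + 24·u + 27·v)·(−4·v − 3)    [combine like terms]
= −288·u^2·v − 216·u^2 − 68·u·v^2 − 51·u·v + 288·v^3 + 216·v^2 − 96·u·v − 72·u − 108·v^2 − 81·v    [distributive law]
= −288·u^2·v − 216·u^2 − 68·u·v^2 − 147·u·v + 288·v^3 + 108·v^2 − 72·u − 81·v    [combine like terms]

−288·u^2·v − 216·u^2 − 68·u·v^2 − 147·u·v + 288·v^3 + 108·v^2 − 72·u − 81·v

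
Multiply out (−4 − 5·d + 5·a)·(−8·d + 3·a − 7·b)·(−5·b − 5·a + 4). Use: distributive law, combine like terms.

(−4 − 5·d + 5·a)·(−8·d + 3·a − 7·b)·(−5·b − 5·a + 4)
= (32·d − 12·a + 28·b + 40·d^2 − 15·a·d + 35·b·d − 40·a·d + 15·a^2 − 35·a·b)·(−5·b − 5·a + 4)    [distributive law]
= (32·d − 12·a + 28·b + 40·d^2 − 55·a·d + 35·b·d + 15·a^2 − 35·a·b)·(−5·b − 5·a + 4)    [combine like terms]
= −160·b·d − 160·a·d + 128·d + 60·a·b + 60·a^2 − 48·a − 140·b^2 − 140·a·b + 112·b − 200·b·d^2 − 200·a·d^2 + 160·d^2 + 275·a·b·d + 275·a^2·d − 220·a·d − 175·b^2·d − 175·a·b·d + 140·b·d − 75·a^2·b − 75·a^3 + 60·a^2 + 175·a·b^2 + 175·a^2·b − 140·a·b    [distributive law]
= −20·b·d − 380·a·d + 128·d − 220·a·b + 120·a^2 − 48·a − 140·b^2 + 112·b − 200·b·d^2 − 200·a·d^2 + 160·d^2 + 100·a·b·d + 275·a^2·d − 175·b^2·d + 100·a^2·b − 75·a^3 + 175·a·b^2    [combine like terms]

−20·b·d − 380·a·d + 128·d − 220·a·b + 120·a^2 − 48·a − 140·b^2 + 112·b − 200·b·d^2 − 200·a·d^2 + 160·d^2 + 100·a·b·d + 275·a^2·d − 175·b^2·d + 100·a^2·b − 75·a^3 + 175·a·b^2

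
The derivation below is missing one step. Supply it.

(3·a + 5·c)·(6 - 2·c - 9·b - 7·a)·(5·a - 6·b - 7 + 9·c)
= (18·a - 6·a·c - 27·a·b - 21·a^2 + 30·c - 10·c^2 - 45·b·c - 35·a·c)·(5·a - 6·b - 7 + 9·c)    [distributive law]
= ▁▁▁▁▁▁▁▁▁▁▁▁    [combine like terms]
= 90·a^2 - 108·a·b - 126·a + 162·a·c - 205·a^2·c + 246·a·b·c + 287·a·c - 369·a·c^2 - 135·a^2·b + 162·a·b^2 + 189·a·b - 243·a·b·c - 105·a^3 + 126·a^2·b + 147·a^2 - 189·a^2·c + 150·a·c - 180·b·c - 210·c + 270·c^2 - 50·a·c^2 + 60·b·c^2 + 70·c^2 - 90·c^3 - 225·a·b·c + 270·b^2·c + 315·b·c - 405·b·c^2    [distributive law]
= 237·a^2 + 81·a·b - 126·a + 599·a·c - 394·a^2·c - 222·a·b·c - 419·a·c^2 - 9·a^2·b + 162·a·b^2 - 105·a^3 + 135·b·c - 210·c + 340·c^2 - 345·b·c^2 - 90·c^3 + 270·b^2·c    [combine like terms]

Applying combine like terms to the line above:

(18·a - 41·a·c - 27·a·b - 21·a^2 + 30·c - 10·c^2 - 45·b·c)·(5·a - 6·b - 7 + 9·c)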